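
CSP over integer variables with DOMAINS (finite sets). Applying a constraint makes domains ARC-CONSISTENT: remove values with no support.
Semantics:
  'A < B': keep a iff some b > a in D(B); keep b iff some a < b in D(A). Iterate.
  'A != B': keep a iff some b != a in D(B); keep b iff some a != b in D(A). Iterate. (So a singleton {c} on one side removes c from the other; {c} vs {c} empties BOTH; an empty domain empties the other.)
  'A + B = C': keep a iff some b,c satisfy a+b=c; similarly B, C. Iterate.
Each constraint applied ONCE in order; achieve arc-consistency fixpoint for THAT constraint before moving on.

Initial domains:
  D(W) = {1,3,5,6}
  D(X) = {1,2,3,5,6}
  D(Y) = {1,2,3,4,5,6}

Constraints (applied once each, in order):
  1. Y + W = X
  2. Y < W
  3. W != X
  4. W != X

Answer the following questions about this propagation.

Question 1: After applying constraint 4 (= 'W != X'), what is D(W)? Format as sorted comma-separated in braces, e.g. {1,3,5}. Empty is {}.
Constraint 1 (Y + W = X) on D(Y)={1,2,3,4,5,6} D(W)={1,3,5,6} D(X)={1,2,3,5,6}: Y {1,2,3,4,5,6}->{1,2,3,4,5}; W {1,3,5,6}->{1,3,5}; X {1,2,3,5,6}->{2,3,5,6}
Constraint 2 (Y < W) on D(Y)={1,2,3,4,5} D(W)={1,3,5}: Y {1,2,3,4,5}->{1,2,3,4}; W {1,3,5}->{3,5}
Constraint 3 (W != X) on D(W)={3,5} D(X)={2,3,5,6}: no change
Constraint 4 (W != X) on D(W)={3,5} D(X)={2,3,5,6}: no change
So after constraint 4: D(W) = {3,5}

Answer: {3,5}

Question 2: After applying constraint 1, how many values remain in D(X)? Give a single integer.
Constraint 1 (Y + W = X) on D(Y)={1,2,3,4,5,6} D(W)={1,3,5,6} D(X)={1,2,3,5,6}: Y {1,2,3,4,5,6}->{1,2,3,4,5}; W {1,3,5,6}->{1,3,5}; X {1,2,3,5,6}->{2,3,5,6}
So after constraint 1: D(X)={2,3,5,6}, size = 4

Answer: 4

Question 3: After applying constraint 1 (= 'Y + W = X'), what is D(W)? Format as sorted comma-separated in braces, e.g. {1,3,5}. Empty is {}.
Answer: {1,3,5}

Derivation:
Constraint 1 (Y + W = X) on D(Y)={1,2,3,4,5,6} D(W)={1,3,5,6} D(X)={1,2,3,5,6}: Y {1,2,3,4,5,6}->{1,2,3,4,5}; W {1,3,5,6}->{1,3,5}; X {1,2,3,5,6}->{2,3,5,6}
So after constraint 1: D(W) = {1,3,5}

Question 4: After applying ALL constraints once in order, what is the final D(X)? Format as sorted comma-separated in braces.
Constraint 1 (Y + W = X) on D(Y)={1,2,3,4,5,6} D(W)={1,3,5,6} D(X)={1,2,3,5,6}: Y {1,2,3,4,5,6}->{1,2,3,4,5}; W {1,3,5,6}->{1,3,5}; X {1,2,3,5,6}->{2,3,5,6}
Constraint 2 (Y < W) on D(Y)={1,2,3,4,5} D(W)={1,3,5}: Y {1,2,3,4,5}->{1,2,3,4}; W {1,3,5}->{3,5}
Constraint 3 (W != X) on D(W)={3,5} D(X)={2,3,5,6}: no change
Constraint 4 (W != X) on D(W)={3,5} D(X)={2,3,5,6}: no change
So after all 4 constraints: D(X) = {2,3,5,6}

Answer: {2,3,5,6}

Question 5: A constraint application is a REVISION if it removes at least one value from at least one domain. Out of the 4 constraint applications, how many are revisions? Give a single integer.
Constraint 1 (Y + W = X) on D(Y)={1,2,3,4,5,6} D(W)={1,3,5,6} D(X)={1,2,3,5,6}: Y {1,2,3,4,5,6}->{1,2,3,4,5}; W {1,3,5,6}->{1,3,5}; X {1,2,3,5,6}->{2,3,5,6} => REVISION
Constraint 2 (Y < W) on D(Y)={1,2,3,4,5} D(W)={1,3,5}: Y {1,2,3,4,5}->{1,2,3,4}; W {1,3,5}->{3,5} => REVISION
Constraint 3 (W != X) on D(W)={3,5} D(X)={2,3,5,6}: no change => not a revision
Constraint 4 (W != X) on D(W)={3,5} D(X)={2,3,5,6}: no change => not a revision
Total revisions = 2

Answer: 2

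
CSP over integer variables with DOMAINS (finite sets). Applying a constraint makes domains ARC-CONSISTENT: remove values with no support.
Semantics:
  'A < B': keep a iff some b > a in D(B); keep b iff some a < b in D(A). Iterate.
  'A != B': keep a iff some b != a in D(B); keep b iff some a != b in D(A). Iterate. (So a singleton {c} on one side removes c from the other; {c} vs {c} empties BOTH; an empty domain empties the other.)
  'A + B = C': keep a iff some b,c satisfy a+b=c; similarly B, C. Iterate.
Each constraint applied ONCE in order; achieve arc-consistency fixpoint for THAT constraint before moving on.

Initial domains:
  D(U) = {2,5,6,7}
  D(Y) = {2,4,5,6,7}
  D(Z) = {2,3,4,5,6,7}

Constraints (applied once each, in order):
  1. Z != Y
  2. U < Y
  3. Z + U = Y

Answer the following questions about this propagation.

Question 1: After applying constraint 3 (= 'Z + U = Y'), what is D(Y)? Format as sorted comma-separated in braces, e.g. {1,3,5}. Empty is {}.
Answer: {4,5,6,7}

Derivation:
Constraint 1 (Z != Y) on D(Z)={2,3,4,5,6,7} D(Y)={2,4,5,6,7}: no change
Constraint 2 (U < Y) on D(U)={2,5,6,7} D(Y)={2,4,5,6,7}: U {2,5,6,7}->{2,5,6}; Y {2,4,5,6,7}->{4,5,6,7}
Constraint 3 (Z + U = Y) on D(Z)={2,3,4,5,6,7} D(U)={2,5,6} D(Y)={4,5,6,7}: Z {2,3,4,5,6,7}->{2,3,4,5}; U {2,5,6}->{2,5}
So after constraint 3: D(Y) = {4,5,6,7}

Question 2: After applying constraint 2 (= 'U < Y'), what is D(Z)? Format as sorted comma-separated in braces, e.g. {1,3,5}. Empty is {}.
Constraint 1 (Z != Y) on D(Z)={2,3,4,5,6,7} D(Y)={2,4,5,6,7}: no change
Constraint 2 (U < Y) on D(U)={2,5,6,7} D(Y)={2,4,5,6,7}: U {2,5,6,7}->{2,5,6}; Y {2,4,5,6,7}->{4,5,6,7}
So after constraint 2: D(Z) = {2,3,4,5,6,7}

Answer: {2,3,4,5,6,7}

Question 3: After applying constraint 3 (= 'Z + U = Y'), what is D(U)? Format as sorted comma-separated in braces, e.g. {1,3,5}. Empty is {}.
Constraint 1 (Z != Y) on D(Z)={2,3,4,5,6,7} D(Y)={2,4,5,6,7}: no change
Constraint 2 (U < Y) on D(U)={2,5,6,7} D(Y)={2,4,5,6,7}: U {2,5,6,7}->{2,5,6}; Y {2,4,5,6,7}->{4,5,6,7}
Constraint 3 (Z + U = Y) on D(Z)={2,3,4,5,6,7} D(U)={2,5,6} D(Y)={4,5,6,7}: Z {2,3,4,5,6,7}->{2,3,4,5}; U {2,5,6}->{2,5}
So after constraint 3: D(U) = {2,5}

Answer: {2,5}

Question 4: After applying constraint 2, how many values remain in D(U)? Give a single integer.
Constraint 1 (Z != Y) on D(Z)={2,3,4,5,6,7} D(Y)={2,4,5,6,7}: no change
Constraint 2 (U < Y) on D(U)={2,5,6,7} D(Y)={2,4,5,6,7}: U {2,5,6,7}->{2,5,6}; Y {2,4,5,6,7}->{4,5,6,7}
So after constraint 2: D(U)={2,5,6}, size = 3

Answer: 3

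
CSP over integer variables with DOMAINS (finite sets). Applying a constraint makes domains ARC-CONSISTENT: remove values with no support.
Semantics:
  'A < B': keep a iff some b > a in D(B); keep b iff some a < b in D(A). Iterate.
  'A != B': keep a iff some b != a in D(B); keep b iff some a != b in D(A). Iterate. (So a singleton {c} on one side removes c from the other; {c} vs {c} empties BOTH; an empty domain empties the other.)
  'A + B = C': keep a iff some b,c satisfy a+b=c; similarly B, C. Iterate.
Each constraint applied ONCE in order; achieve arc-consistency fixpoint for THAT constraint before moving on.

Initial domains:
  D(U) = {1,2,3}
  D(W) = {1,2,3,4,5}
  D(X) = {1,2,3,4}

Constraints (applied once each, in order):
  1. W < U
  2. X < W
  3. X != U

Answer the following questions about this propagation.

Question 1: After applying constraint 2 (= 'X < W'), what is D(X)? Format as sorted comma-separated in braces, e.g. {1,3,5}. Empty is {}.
Answer: {1}

Derivation:
Constraint 1 (W < U) on D(W)={1,2,3,4,5} D(U)={1,2,3}: W {1,2,3,4,5}->{1,2}; U {1,2,3}->{2,3}
Constraint 2 (X < W) on D(X)={1,2,3,4} D(W)={1,2}: X {1,2,3,4}->{1}; W {1,2}->{2}
So after constraint 2: D(X) = {1}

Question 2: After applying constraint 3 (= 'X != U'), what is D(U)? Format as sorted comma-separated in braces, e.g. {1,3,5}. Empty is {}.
Constraint 1 (W < U) on D(W)={1,2,3,4,5} D(U)={1,2,3}: W {1,2,3,4,5}->{1,2}; U {1,2,3}->{2,3}
Constraint 2 (X < W) on D(X)={1,2,3,4} D(W)={1,2}: X {1,2,3,4}->{1}; W {1,2}->{2}
Constraint 3 (X != U) on D(X)={1} D(U)={2,3}: no change
So after constraint 3: D(U) = {2,3}

Answer: {2,3}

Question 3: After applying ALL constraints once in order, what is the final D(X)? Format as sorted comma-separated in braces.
Answer: {1}

Derivation:
Constraint 1 (W < U) on D(W)={1,2,3,4,5} D(U)={1,2,3}: W {1,2,3,4,5}->{1,2}; U {1,2,3}->{2,3}
Constraint 2 (X < W) on D(X)={1,2,3,4} D(W)={1,2}: X {1,2,3,4}->{1}; W {1,2}->{2}
Constraint 3 (X != U) on D(X)={1} D(U)={2,3}: no change
So after all 3 constraints: D(X) = {1}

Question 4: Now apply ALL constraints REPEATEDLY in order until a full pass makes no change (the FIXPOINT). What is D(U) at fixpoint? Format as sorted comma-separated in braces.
Answer: {3}

Derivation:
pass 0 (initial): D(U)={1,2,3}
pass 1: U {1,2,3}->{2,3}; W {1,2,3,4,5}->{2}; X {1,2,3,4}->{1}
pass 2: U {2,3}->{3}
pass 3: no change
Fixpoint after 3 passes: D(U) = {3}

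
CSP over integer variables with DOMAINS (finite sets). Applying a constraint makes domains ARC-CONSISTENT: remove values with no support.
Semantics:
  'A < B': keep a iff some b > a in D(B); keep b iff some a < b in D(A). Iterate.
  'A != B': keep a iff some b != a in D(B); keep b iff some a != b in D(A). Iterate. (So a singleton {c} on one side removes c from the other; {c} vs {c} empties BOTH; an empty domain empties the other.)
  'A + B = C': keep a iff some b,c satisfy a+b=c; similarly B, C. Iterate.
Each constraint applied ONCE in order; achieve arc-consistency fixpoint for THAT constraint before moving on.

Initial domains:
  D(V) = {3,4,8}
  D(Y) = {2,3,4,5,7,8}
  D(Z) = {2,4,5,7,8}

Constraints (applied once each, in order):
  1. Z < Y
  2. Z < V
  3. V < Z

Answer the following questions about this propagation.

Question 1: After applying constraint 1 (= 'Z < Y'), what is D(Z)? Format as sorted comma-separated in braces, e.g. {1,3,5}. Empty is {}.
Answer: {2,4,5,7}

Derivation:
Constraint 1 (Z < Y) on D(Z)={2,4,5,7,8} D(Y)={2,3,4,5,7,8}: Z {2,4,5,7,8}->{2,4,5,7}; Y {2,3,4,5,7,8}->{3,4,5,7,8}
So after constraint 1: D(Z) = {2,4,5,7}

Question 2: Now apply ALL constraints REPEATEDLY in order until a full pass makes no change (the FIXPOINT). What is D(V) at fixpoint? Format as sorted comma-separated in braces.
Answer: {}

Derivation:
pass 0 (initial): D(V)={3,4,8}
pass 1: V {3,4,8}->{3,4}; Y {2,3,4,5,7,8}->{3,4,5,7,8}; Z {2,4,5,7,8}->{4,5,7}
pass 2: V {3,4}->{}; Y {3,4,5,7,8}->{5,7,8}; Z {4,5,7}->{}
pass 3: Y {5,7,8}->{}
pass 4: no change
Fixpoint after 4 passes: D(V) = {}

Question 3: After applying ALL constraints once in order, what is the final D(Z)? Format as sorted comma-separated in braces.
Constraint 1 (Z < Y) on D(Z)={2,4,5,7,8} D(Y)={2,3,4,5,7,8}: Z {2,4,5,7,8}->{2,4,5,7}; Y {2,3,4,5,7,8}->{3,4,5,7,8}
Constraint 2 (Z < V) on D(Z)={2,4,5,7} D(V)={3,4,8}: no change
Constraint 3 (V < Z) on D(V)={3,4,8} D(Z)={2,4,5,7}: V {3,4,8}->{3,4}; Z {2,4,5,7}->{4,5,7}
So after all 3 constraints: D(Z) = {4,5,7}

Answer: {4,5,7}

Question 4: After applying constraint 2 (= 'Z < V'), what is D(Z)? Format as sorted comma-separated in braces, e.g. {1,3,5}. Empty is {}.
Constraint 1 (Z < Y) on D(Z)={2,4,5,7,8} D(Y)={2,3,4,5,7,8}: Z {2,4,5,7,8}->{2,4,5,7}; Y {2,3,4,5,7,8}->{3,4,5,7,8}
Constraint 2 (Z < V) on D(Z)={2,4,5,7} D(V)={3,4,8}: no change
So after constraint 2: D(Z) = {2,4,5,7}

Answer: {2,4,5,7}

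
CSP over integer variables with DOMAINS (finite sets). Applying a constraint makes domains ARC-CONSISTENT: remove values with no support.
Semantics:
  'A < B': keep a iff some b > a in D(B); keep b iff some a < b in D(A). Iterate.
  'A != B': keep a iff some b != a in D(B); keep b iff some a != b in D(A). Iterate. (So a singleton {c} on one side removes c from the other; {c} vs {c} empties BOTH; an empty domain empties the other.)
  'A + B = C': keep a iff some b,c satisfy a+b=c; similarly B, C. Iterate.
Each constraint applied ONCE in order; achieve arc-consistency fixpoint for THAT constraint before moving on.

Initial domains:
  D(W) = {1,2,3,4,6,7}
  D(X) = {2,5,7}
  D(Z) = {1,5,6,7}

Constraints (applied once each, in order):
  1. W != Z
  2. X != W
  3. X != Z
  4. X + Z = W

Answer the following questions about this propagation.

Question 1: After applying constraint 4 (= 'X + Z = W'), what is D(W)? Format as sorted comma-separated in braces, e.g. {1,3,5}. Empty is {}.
Answer: {3,6,7}

Derivation:
Constraint 1 (W != Z) on D(W)={1,2,3,4,6,7} D(Z)={1,5,6,7}: no change
Constraint 2 (X != W) on D(X)={2,5,7} D(W)={1,2,3,4,6,7}: no change
Constraint 3 (X != Z) on D(X)={2,5,7} D(Z)={1,5,6,7}: no change
Constraint 4 (X + Z = W) on D(X)={2,5,7} D(Z)={1,5,6,7} D(W)={1,2,3,4,6,7}: X {2,5,7}->{2,5}; Z {1,5,6,7}->{1,5}; W {1,2,3,4,6,7}->{3,6,7}
So after constraint 4: D(W) = {3,6,7}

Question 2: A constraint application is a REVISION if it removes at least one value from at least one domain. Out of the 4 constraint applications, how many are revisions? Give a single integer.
Answer: 1

Derivation:
Constraint 1 (W != Z) on D(W)={1,2,3,4,6,7} D(Z)={1,5,6,7}: no change => not a revision
Constraint 2 (X != W) on D(X)={2,5,7} D(W)={1,2,3,4,6,7}: no change => not a revision
Constraint 3 (X != Z) on D(X)={2,5,7} D(Z)={1,5,6,7}: no change => not a revision
Constraint 4 (X + Z = W) on D(X)={2,5,7} D(Z)={1,5,6,7} D(W)={1,2,3,4,6,7}: X {2,5,7}->{2,5}; Z {1,5,6,7}->{1,5}; W {1,2,3,4,6,7}->{3,6,7} => REVISION
Total revisions = 1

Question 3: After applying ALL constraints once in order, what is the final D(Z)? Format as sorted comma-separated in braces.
Answer: {1,5}

Derivation:
Constraint 1 (W != Z) on D(W)={1,2,3,4,6,7} D(Z)={1,5,6,7}: no change
Constraint 2 (X != W) on D(X)={2,5,7} D(W)={1,2,3,4,6,7}: no change
Constraint 3 (X != Z) on D(X)={2,5,7} D(Z)={1,5,6,7}: no change
Constraint 4 (X + Z = W) on D(X)={2,5,7} D(Z)={1,5,6,7} D(W)={1,2,3,4,6,7}: X {2,5,7}->{2,5}; Z {1,5,6,7}->{1,5}; W {1,2,3,4,6,7}->{3,6,7}
So after all 4 constraints: D(Z) = {1,5}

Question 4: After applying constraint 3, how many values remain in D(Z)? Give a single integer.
Constraint 1 (W != Z) on D(W)={1,2,3,4,6,7} D(Z)={1,5,6,7}: no change
Constraint 2 (X != W) on D(X)={2,5,7} D(W)={1,2,3,4,6,7}: no change
Constraint 3 (X != Z) on D(X)={2,5,7} D(Z)={1,5,6,7}: no change
So after constraint 3: D(Z)={1,5,6,7}, size = 4

Answer: 4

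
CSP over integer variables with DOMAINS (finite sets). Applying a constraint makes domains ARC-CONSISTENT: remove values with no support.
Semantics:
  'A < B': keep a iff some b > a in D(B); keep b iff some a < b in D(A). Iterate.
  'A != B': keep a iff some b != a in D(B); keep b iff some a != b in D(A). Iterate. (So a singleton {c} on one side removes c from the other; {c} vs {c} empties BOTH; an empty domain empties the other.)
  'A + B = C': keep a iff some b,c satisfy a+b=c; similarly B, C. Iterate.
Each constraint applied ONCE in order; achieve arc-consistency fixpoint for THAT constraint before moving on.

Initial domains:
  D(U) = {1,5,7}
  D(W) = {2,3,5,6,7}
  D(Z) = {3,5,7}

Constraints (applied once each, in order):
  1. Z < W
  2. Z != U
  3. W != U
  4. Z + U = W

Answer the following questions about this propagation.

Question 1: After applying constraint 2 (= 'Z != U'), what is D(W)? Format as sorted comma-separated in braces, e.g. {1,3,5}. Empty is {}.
Constraint 1 (Z < W) on D(Z)={3,5,7} D(W)={2,3,5,6,7}: Z {3,5,7}->{3,5}; W {2,3,5,6,7}->{5,6,7}
Constraint 2 (Z != U) on D(Z)={3,5} D(U)={1,5,7}: no change
So after constraint 2: D(W) = {5,6,7}

Answer: {5,6,7}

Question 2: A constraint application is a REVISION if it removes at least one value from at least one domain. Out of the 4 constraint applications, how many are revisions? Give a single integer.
Answer: 2

Derivation:
Constraint 1 (Z < W) on D(Z)={3,5,7} D(W)={2,3,5,6,7}: Z {3,5,7}->{3,5}; W {2,3,5,6,7}->{5,6,7} => REVISION
Constraint 2 (Z != U) on D(Z)={3,5} D(U)={1,5,7}: no change => not a revision
Constraint 3 (W != U) on D(W)={5,6,7} D(U)={1,5,7}: no change => not a revision
Constraint 4 (Z + U = W) on D(Z)={3,5} D(U)={1,5,7} D(W)={5,6,7}: Z {3,5}->{5}; U {1,5,7}->{1}; W {5,6,7}->{6} => REVISION
Total revisions = 2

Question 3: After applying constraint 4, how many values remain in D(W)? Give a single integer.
Answer: 1

Derivation:
Constraint 1 (Z < W) on D(Z)={3,5,7} D(W)={2,3,5,6,7}: Z {3,5,7}->{3,5}; W {2,3,5,6,7}->{5,6,7}
Constraint 2 (Z != U) on D(Z)={3,5} D(U)={1,5,7}: no change
Constraint 3 (W != U) on D(W)={5,6,7} D(U)={1,5,7}: no change
Constraint 4 (Z + U = W) on D(Z)={3,5} D(U)={1,5,7} D(W)={5,6,7}: Z {3,5}->{5}; U {1,5,7}->{1}; W {5,6,7}->{6}
So after constraint 4: D(W)={6}, size = 1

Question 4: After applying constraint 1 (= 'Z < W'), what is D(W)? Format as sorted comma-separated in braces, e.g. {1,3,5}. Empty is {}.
Constraint 1 (Z < W) on D(Z)={3,5,7} D(W)={2,3,5,6,7}: Z {3,5,7}->{3,5}; W {2,3,5,6,7}->{5,6,7}
So after constraint 1: D(W) = {5,6,7}

Answer: {5,6,7}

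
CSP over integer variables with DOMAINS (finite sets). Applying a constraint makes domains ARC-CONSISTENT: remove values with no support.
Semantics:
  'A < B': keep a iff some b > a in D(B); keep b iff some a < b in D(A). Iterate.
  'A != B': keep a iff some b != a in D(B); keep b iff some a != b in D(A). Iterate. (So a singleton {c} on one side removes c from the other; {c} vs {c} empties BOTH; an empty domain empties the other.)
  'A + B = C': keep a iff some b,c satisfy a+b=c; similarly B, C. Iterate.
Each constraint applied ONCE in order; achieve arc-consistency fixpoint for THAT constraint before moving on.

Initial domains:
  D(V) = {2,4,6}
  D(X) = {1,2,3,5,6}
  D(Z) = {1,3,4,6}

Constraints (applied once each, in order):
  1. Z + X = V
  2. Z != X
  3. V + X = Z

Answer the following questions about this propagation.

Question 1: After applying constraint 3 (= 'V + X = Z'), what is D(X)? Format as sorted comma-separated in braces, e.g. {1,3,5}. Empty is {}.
Constraint 1 (Z + X = V) on D(Z)={1,3,4,6} D(X)={1,2,3,5,6} D(V)={2,4,6}: Z {1,3,4,6}->{1,3,4}; X {1,2,3,5,6}->{1,2,3,5}
Constraint 2 (Z != X) on D(Z)={1,3,4} D(X)={1,2,3,5}: no change
Constraint 3 (V + X = Z) on D(V)={2,4,6} D(X)={1,2,3,5} D(Z)={1,3,4}: V {2,4,6}->{2}; X {1,2,3,5}->{1,2}; Z {1,3,4}->{3,4}
So after constraint 3: D(X) = {1,2}

Answer: {1,2}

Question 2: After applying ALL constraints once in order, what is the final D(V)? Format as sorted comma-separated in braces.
Answer: {2}

Derivation:
Constraint 1 (Z + X = V) on D(Z)={1,3,4,6} D(X)={1,2,3,5,6} D(V)={2,4,6}: Z {1,3,4,6}->{1,3,4}; X {1,2,3,5,6}->{1,2,3,5}
Constraint 2 (Z != X) on D(Z)={1,3,4} D(X)={1,2,3,5}: no change
Constraint 3 (V + X = Z) on D(V)={2,4,6} D(X)={1,2,3,5} D(Z)={1,3,4}: V {2,4,6}->{2}; X {1,2,3,5}->{1,2}; Z {1,3,4}->{3,4}
So after all 3 constraints: D(V) = {2}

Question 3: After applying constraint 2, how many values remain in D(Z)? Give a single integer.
Constraint 1 (Z + X = V) on D(Z)={1,3,4,6} D(X)={1,2,3,5,6} D(V)={2,4,6}: Z {1,3,4,6}->{1,3,4}; X {1,2,3,5,6}->{1,2,3,5}
Constraint 2 (Z != X) on D(Z)={1,3,4} D(X)={1,2,3,5}: no change
So after constraint 2: D(Z)={1,3,4}, size = 3

Answer: 3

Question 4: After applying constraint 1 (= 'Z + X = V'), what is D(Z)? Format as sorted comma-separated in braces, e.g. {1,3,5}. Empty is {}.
Constraint 1 (Z + X = V) on D(Z)={1,3,4,6} D(X)={1,2,3,5,6} D(V)={2,4,6}: Z {1,3,4,6}->{1,3,4}; X {1,2,3,5,6}->{1,2,3,5}
So after constraint 1: D(Z) = {1,3,4}

Answer: {1,3,4}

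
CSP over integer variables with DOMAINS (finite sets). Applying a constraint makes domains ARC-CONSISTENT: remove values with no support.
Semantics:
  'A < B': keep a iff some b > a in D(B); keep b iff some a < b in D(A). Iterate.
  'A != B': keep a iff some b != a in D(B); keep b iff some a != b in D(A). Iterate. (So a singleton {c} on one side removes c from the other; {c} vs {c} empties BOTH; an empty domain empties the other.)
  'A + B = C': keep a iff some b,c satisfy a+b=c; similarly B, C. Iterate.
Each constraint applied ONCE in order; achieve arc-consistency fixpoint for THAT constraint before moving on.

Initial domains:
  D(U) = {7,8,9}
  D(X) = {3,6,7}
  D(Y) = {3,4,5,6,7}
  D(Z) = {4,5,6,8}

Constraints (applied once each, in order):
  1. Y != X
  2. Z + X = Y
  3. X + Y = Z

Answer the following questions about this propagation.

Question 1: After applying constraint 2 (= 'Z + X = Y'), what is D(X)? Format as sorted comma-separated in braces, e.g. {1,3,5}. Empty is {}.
Constraint 1 (Y != X) on D(Y)={3,4,5,6,7} D(X)={3,6,7}: no change
Constraint 2 (Z + X = Y) on D(Z)={4,5,6,8} D(X)={3,6,7} D(Y)={3,4,5,6,7}: Z {4,5,6,8}->{4}; X {3,6,7}->{3}; Y {3,4,5,6,7}->{7}
So after constraint 2: D(X) = {3}

Answer: {3}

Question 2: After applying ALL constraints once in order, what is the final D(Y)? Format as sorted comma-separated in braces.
Constraint 1 (Y != X) on D(Y)={3,4,5,6,7} D(X)={3,6,7}: no change
Constraint 2 (Z + X = Y) on D(Z)={4,5,6,8} D(X)={3,6,7} D(Y)={3,4,5,6,7}: Z {4,5,6,8}->{4}; X {3,6,7}->{3}; Y {3,4,5,6,7}->{7}
Constraint 3 (X + Y = Z) on D(X)={3} D(Y)={7} D(Z)={4}: X {3}->{}; Y {7}->{}; Z {4}->{}
So after all 3 constraints: D(Y) = {}

Answer: {}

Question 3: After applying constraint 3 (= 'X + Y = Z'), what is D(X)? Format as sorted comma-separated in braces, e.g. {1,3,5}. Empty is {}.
Constraint 1 (Y != X) on D(Y)={3,4,5,6,7} D(X)={3,6,7}: no change
Constraint 2 (Z + X = Y) on D(Z)={4,5,6,8} D(X)={3,6,7} D(Y)={3,4,5,6,7}: Z {4,5,6,8}->{4}; X {3,6,7}->{3}; Y {3,4,5,6,7}->{7}
Constraint 3 (X + Y = Z) on D(X)={3} D(Y)={7} D(Z)={4}: X {3}->{}; Y {7}->{}; Z {4}->{}
So after constraint 3: D(X) = {}

Answer: {}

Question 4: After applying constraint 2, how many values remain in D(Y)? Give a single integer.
Constraint 1 (Y != X) on D(Y)={3,4,5,6,7} D(X)={3,6,7}: no change
Constraint 2 (Z + X = Y) on D(Z)={4,5,6,8} D(X)={3,6,7} D(Y)={3,4,5,6,7}: Z {4,5,6,8}->{4}; X {3,6,7}->{3}; Y {3,4,5,6,7}->{7}
So after constraint 2: D(Y)={7}, size = 1

Answer: 1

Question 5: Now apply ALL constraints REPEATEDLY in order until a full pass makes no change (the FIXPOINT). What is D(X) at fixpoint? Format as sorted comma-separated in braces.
Answer: {}

Derivation:
pass 0 (initial): D(X)={3,6,7}
pass 1: X {3,6,7}->{}; Y {3,4,5,6,7}->{}; Z {4,5,6,8}->{}
pass 2: no change
Fixpoint after 2 passes: D(X) = {}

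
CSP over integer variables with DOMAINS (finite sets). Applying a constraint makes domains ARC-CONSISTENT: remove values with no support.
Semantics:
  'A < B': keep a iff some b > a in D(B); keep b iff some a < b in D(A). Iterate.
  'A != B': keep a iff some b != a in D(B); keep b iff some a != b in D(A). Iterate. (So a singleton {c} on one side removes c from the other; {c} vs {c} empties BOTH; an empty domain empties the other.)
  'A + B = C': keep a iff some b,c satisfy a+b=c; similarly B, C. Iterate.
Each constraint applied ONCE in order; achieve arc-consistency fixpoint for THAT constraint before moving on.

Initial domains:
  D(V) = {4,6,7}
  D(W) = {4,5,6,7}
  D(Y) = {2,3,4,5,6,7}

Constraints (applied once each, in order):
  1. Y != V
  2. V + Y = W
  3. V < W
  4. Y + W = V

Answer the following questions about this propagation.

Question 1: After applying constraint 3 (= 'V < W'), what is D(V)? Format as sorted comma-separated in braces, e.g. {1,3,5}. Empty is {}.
Answer: {4}

Derivation:
Constraint 1 (Y != V) on D(Y)={2,3,4,5,6,7} D(V)={4,6,7}: no change
Constraint 2 (V + Y = W) on D(V)={4,6,7} D(Y)={2,3,4,5,6,7} D(W)={4,5,6,7}: V {4,6,7}->{4}; Y {2,3,4,5,6,7}->{2,3}; W {4,5,6,7}->{6,7}
Constraint 3 (V < W) on D(V)={4} D(W)={6,7}: no change
So after constraint 3: D(V) = {4}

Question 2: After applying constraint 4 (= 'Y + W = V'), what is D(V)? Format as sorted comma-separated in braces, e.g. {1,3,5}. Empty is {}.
Constraint 1 (Y != V) on D(Y)={2,3,4,5,6,7} D(V)={4,6,7}: no change
Constraint 2 (V + Y = W) on D(V)={4,6,7} D(Y)={2,3,4,5,6,7} D(W)={4,5,6,7}: V {4,6,7}->{4}; Y {2,3,4,5,6,7}->{2,3}; W {4,5,6,7}->{6,7}
Constraint 3 (V < W) on D(V)={4} D(W)={6,7}: no change
Constraint 4 (Y + W = V) on D(Y)={2,3} D(W)={6,7} D(V)={4}: Y {2,3}->{}; W {6,7}->{}; V {4}->{}
So after constraint 4: D(V) = {}

Answer: {}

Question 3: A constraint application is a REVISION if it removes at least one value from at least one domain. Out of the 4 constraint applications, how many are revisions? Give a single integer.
Answer: 2

Derivation:
Constraint 1 (Y != V) on D(Y)={2,3,4,5,6,7} D(V)={4,6,7}: no change => not a revision
Constraint 2 (V + Y = W) on D(V)={4,6,7} D(Y)={2,3,4,5,6,7} D(W)={4,5,6,7}: V {4,6,7}->{4}; Y {2,3,4,5,6,7}->{2,3}; W {4,5,6,7}->{6,7} => REVISION
Constraint 3 (V < W) on D(V)={4} D(W)={6,7}: no change => not a revision
Constraint 4 (Y + W = V) on D(Y)={2,3} D(W)={6,7} D(V)={4}: Y {2,3}->{}; W {6,7}->{}; V {4}->{} => REVISION
Total revisions = 2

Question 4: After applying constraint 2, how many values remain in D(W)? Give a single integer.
Answer: 2

Derivation:
Constraint 1 (Y != V) on D(Y)={2,3,4,5,6,7} D(V)={4,6,7}: no change
Constraint 2 (V + Y = W) on D(V)={4,6,7} D(Y)={2,3,4,5,6,7} D(W)={4,5,6,7}: V {4,6,7}->{4}; Y {2,3,4,5,6,7}->{2,3}; W {4,5,6,7}->{6,7}
So after constraint 2: D(W)={6,7}, size = 2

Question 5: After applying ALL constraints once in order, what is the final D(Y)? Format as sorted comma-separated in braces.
Constraint 1 (Y != V) on D(Y)={2,3,4,5,6,7} D(V)={4,6,7}: no change
Constraint 2 (V + Y = W) on D(V)={4,6,7} D(Y)={2,3,4,5,6,7} D(W)={4,5,6,7}: V {4,6,7}->{4}; Y {2,3,4,5,6,7}->{2,3}; W {4,5,6,7}->{6,7}
Constraint 3 (V < W) on D(V)={4} D(W)={6,7}: no change
Constraint 4 (Y + W = V) on D(Y)={2,3} D(W)={6,7} D(V)={4}: Y {2,3}->{}; W {6,7}->{}; V {4}->{}
So after all 4 constraints: D(Y) = {}

Answer: {}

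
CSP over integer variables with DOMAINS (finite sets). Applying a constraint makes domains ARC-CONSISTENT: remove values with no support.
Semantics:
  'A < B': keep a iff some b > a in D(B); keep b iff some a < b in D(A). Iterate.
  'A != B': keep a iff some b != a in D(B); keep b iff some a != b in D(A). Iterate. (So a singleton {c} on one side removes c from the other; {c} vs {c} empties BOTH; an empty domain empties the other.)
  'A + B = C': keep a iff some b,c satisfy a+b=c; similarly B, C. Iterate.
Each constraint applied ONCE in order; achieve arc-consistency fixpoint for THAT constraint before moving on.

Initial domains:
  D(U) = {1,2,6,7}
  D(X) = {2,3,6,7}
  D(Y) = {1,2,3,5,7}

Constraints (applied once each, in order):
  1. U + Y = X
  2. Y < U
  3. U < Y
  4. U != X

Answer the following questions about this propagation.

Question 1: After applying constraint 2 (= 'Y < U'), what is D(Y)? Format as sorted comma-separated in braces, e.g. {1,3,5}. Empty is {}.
Constraint 1 (U + Y = X) on D(U)={1,2,6,7} D(Y)={1,2,3,5,7} D(X)={2,3,6,7}: U {1,2,6,7}->{1,2,6}; Y {1,2,3,5,7}->{1,2,5}
Constraint 2 (Y < U) on D(Y)={1,2,5} D(U)={1,2,6}: U {1,2,6}->{2,6}
So after constraint 2: D(Y) = {1,2,5}

Answer: {1,2,5}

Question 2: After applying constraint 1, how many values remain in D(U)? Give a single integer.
Constraint 1 (U + Y = X) on D(U)={1,2,6,7} D(Y)={1,2,3,5,7} D(X)={2,3,6,7}: U {1,2,6,7}->{1,2,6}; Y {1,2,3,5,7}->{1,2,5}
So after constraint 1: D(U)={1,2,6}, size = 3

Answer: 3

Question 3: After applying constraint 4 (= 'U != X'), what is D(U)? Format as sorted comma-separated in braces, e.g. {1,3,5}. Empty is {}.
Constraint 1 (U + Y = X) on D(U)={1,2,6,7} D(Y)={1,2,3,5,7} D(X)={2,3,6,7}: U {1,2,6,7}->{1,2,6}; Y {1,2,3,5,7}->{1,2,5}
Constraint 2 (Y < U) on D(Y)={1,2,5} D(U)={1,2,6}: U {1,2,6}->{2,6}
Constraint 3 (U < Y) on D(U)={2,6} D(Y)={1,2,5}: U {2,6}->{2}; Y {1,2,5}->{5}
Constraint 4 (U != X) on D(U)={2} D(X)={2,3,6,7}: X {2,3,6,7}->{3,6,7}
So after constraint 4: D(U) = {2}

Answer: {2}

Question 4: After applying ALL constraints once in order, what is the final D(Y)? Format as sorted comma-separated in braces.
Answer: {5}

Derivation:
Constraint 1 (U + Y = X) on D(U)={1,2,6,7} D(Y)={1,2,3,5,7} D(X)={2,3,6,7}: U {1,2,6,7}->{1,2,6}; Y {1,2,3,5,7}->{1,2,5}
Constraint 2 (Y < U) on D(Y)={1,2,5} D(U)={1,2,6}: U {1,2,6}->{2,6}
Constraint 3 (U < Y) on D(U)={2,6} D(Y)={1,2,5}: U {2,6}->{2}; Y {1,2,5}->{5}
Constraint 4 (U != X) on D(U)={2} D(X)={2,3,6,7}: X {2,3,6,7}->{3,6,7}
So after all 4 constraints: D(Y) = {5}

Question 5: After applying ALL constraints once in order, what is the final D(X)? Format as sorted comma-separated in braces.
Constraint 1 (U + Y = X) on D(U)={1,2,6,7} D(Y)={1,2,3,5,7} D(X)={2,3,6,7}: U {1,2,6,7}->{1,2,6}; Y {1,2,3,5,7}->{1,2,5}
Constraint 2 (Y < U) on D(Y)={1,2,5} D(U)={1,2,6}: U {1,2,6}->{2,6}
Constraint 3 (U < Y) on D(U)={2,6} D(Y)={1,2,5}: U {2,6}->{2}; Y {1,2,5}->{5}
Constraint 4 (U != X) on D(U)={2} D(X)={2,3,6,7}: X {2,3,6,7}->{3,6,7}
So after all 4 constraints: D(X) = {3,6,7}

Answer: {3,6,7}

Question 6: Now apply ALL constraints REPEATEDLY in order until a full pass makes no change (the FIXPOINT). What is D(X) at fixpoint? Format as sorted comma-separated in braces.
Answer: {}

Derivation:
pass 0 (initial): D(X)={2,3,6,7}
pass 1: U {1,2,6,7}->{2}; X {2,3,6,7}->{3,6,7}; Y {1,2,3,5,7}->{5}
pass 2: U {2}->{}; X {3,6,7}->{}; Y {5}->{}
pass 3: no change
Fixpoint after 3 passes: D(X) = {}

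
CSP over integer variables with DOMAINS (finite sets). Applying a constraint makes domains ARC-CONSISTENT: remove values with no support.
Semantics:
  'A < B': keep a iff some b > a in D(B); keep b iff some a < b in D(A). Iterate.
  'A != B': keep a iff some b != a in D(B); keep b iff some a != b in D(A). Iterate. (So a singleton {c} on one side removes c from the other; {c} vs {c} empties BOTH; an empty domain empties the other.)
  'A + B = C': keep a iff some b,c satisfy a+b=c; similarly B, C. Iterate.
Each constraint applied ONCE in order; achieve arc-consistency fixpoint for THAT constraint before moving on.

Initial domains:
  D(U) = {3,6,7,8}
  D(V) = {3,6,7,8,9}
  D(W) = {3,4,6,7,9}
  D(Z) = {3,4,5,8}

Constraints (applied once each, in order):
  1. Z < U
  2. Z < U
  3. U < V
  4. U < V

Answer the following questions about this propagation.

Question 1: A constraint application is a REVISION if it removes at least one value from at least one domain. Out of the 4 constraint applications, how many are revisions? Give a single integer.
Answer: 2

Derivation:
Constraint 1 (Z < U) on D(Z)={3,4,5,8} D(U)={3,6,7,8}: Z {3,4,5,8}->{3,4,5}; U {3,6,7,8}->{6,7,8} => REVISION
Constraint 2 (Z < U) on D(Z)={3,4,5} D(U)={6,7,8}: no change => not a revision
Constraint 3 (U < V) on D(U)={6,7,8} D(V)={3,6,7,8,9}: V {3,6,7,8,9}->{7,8,9} => REVISION
Constraint 4 (U < V) on D(U)={6,7,8} D(V)={7,8,9}: no change => not a revision
Total revisions = 2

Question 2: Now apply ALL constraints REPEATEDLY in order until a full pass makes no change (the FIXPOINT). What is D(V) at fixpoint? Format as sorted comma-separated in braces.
pass 0 (initial): D(V)={3,6,7,8,9}
pass 1: U {3,6,7,8}->{6,7,8}; V {3,6,7,8,9}->{7,8,9}; Z {3,4,5,8}->{3,4,5}
pass 2: no change
Fixpoint after 2 passes: D(V) = {7,8,9}

Answer: {7,8,9}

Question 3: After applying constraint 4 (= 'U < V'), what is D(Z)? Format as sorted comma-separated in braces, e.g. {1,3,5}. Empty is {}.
Constraint 1 (Z < U) on D(Z)={3,4,5,8} D(U)={3,6,7,8}: Z {3,4,5,8}->{3,4,5}; U {3,6,7,8}->{6,7,8}
Constraint 2 (Z < U) on D(Z)={3,4,5} D(U)={6,7,8}: no change
Constraint 3 (U < V) on D(U)={6,7,8} D(V)={3,6,7,8,9}: V {3,6,7,8,9}->{7,8,9}
Constraint 4 (U < V) on D(U)={6,7,8} D(V)={7,8,9}: no change
So after constraint 4: D(Z) = {3,4,5}

Answer: {3,4,5}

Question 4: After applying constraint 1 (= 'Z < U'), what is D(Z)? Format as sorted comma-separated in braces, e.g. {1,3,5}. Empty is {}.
Constraint 1 (Z < U) on D(Z)={3,4,5,8} D(U)={3,6,7,8}: Z {3,4,5,8}->{3,4,5}; U {3,6,7,8}->{6,7,8}
So after constraint 1: D(Z) = {3,4,5}

Answer: {3,4,5}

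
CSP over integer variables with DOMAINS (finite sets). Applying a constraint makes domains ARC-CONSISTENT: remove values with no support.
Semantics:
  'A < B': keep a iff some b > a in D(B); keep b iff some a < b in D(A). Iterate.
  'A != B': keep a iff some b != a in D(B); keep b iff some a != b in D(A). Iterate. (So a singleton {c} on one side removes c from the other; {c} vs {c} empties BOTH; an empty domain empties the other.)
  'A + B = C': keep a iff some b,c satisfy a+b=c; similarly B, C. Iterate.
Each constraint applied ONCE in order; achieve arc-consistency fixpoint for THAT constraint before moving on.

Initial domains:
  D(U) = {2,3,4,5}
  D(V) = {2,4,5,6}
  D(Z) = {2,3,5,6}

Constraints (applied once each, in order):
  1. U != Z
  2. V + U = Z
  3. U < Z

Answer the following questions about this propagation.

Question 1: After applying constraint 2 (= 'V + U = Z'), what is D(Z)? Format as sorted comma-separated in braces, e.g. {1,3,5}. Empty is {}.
Answer: {5,6}

Derivation:
Constraint 1 (U != Z) on D(U)={2,3,4,5} D(Z)={2,3,5,6}: no change
Constraint 2 (V + U = Z) on D(V)={2,4,5,6} D(U)={2,3,4,5} D(Z)={2,3,5,6}: V {2,4,5,6}->{2,4}; U {2,3,4,5}->{2,3,4}; Z {2,3,5,6}->{5,6}
So after constraint 2: D(Z) = {5,6}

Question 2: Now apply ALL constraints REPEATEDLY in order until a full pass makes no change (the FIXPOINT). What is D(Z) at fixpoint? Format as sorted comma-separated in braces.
pass 0 (initial): D(Z)={2,3,5,6}
pass 1: U {2,3,4,5}->{2,3,4}; V {2,4,5,6}->{2,4}; Z {2,3,5,6}->{5,6}
pass 2: no change
Fixpoint after 2 passes: D(Z) = {5,6}

Answer: {5,6}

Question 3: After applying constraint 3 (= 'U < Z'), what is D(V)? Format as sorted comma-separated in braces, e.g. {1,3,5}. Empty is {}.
Answer: {2,4}

Derivation:
Constraint 1 (U != Z) on D(U)={2,3,4,5} D(Z)={2,3,5,6}: no change
Constraint 2 (V + U = Z) on D(V)={2,4,5,6} D(U)={2,3,4,5} D(Z)={2,3,5,6}: V {2,4,5,6}->{2,4}; U {2,3,4,5}->{2,3,4}; Z {2,3,5,6}->{5,6}
Constraint 3 (U < Z) on D(U)={2,3,4} D(Z)={5,6}: no change
So after constraint 3: D(V) = {2,4}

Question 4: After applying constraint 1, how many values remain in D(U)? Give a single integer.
Answer: 4

Derivation:
Constraint 1 (U != Z) on D(U)={2,3,4,5} D(Z)={2,3,5,6}: no change
So after constraint 1: D(U)={2,3,4,5}, size = 4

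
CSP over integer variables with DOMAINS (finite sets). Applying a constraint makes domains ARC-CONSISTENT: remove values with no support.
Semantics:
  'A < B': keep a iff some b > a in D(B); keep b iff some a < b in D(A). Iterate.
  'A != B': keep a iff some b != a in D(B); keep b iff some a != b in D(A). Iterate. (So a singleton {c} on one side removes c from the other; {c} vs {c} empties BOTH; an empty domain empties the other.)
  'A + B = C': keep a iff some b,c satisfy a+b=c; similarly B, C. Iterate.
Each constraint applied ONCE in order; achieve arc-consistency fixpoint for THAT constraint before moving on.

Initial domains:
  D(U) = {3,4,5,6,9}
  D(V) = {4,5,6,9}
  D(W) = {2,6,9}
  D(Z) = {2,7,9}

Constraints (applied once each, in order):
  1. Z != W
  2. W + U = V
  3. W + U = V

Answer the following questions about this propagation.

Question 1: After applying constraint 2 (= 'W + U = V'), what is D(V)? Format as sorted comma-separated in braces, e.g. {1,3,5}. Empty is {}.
Constraint 1 (Z != W) on D(Z)={2,7,9} D(W)={2,6,9}: no change
Constraint 2 (W + U = V) on D(W)={2,6,9} D(U)={3,4,5,6,9} D(V)={4,5,6,9}: W {2,6,9}->{2,6}; U {3,4,5,6,9}->{3,4}; V {4,5,6,9}->{5,6,9}
So after constraint 2: D(V) = {5,6,9}

Answer: {5,6,9}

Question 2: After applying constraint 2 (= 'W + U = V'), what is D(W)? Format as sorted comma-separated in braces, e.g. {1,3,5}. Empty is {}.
Constraint 1 (Z != W) on D(Z)={2,7,9} D(W)={2,6,9}: no change
Constraint 2 (W + U = V) on D(W)={2,6,9} D(U)={3,4,5,6,9} D(V)={4,5,6,9}: W {2,6,9}->{2,6}; U {3,4,5,6,9}->{3,4}; V {4,5,6,9}->{5,6,9}
So after constraint 2: D(W) = {2,6}

Answer: {2,6}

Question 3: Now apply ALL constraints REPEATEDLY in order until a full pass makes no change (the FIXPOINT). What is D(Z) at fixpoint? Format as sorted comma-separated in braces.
pass 0 (initial): D(Z)={2,7,9}
pass 1: U {3,4,5,6,9}->{3,4}; V {4,5,6,9}->{5,6,9}; W {2,6,9}->{2,6}
pass 2: no change
Fixpoint after 2 passes: D(Z) = {2,7,9}

Answer: {2,7,9}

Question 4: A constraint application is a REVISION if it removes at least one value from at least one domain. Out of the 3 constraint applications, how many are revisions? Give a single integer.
Constraint 1 (Z != W) on D(Z)={2,7,9} D(W)={2,6,9}: no change => not a revision
Constraint 2 (W + U = V) on D(W)={2,6,9} D(U)={3,4,5,6,9} D(V)={4,5,6,9}: W {2,6,9}->{2,6}; U {3,4,5,6,9}->{3,4}; V {4,5,6,9}->{5,6,9} => REVISION
Constraint 3 (W + U = V) on D(W)={2,6} D(U)={3,4} D(V)={5,6,9}: no change => not a revision
Total revisions = 1

Answer: 1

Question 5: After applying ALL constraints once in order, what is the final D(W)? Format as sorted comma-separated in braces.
Answer: {2,6}

Derivation:
Constraint 1 (Z != W) on D(Z)={2,7,9} D(W)={2,6,9}: no change
Constraint 2 (W + U = V) on D(W)={2,6,9} D(U)={3,4,5,6,9} D(V)={4,5,6,9}: W {2,6,9}->{2,6}; U {3,4,5,6,9}->{3,4}; V {4,5,6,9}->{5,6,9}
Constraint 3 (W + U = V) on D(W)={2,6} D(U)={3,4} D(V)={5,6,9}: no change
So after all 3 constraints: D(W) = {2,6}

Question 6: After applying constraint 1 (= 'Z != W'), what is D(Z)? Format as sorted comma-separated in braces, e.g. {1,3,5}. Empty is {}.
Constraint 1 (Z != W) on D(Z)={2,7,9} D(W)={2,6,9}: no change
So after constraint 1: D(Z) = {2,7,9}

Answer: {2,7,9}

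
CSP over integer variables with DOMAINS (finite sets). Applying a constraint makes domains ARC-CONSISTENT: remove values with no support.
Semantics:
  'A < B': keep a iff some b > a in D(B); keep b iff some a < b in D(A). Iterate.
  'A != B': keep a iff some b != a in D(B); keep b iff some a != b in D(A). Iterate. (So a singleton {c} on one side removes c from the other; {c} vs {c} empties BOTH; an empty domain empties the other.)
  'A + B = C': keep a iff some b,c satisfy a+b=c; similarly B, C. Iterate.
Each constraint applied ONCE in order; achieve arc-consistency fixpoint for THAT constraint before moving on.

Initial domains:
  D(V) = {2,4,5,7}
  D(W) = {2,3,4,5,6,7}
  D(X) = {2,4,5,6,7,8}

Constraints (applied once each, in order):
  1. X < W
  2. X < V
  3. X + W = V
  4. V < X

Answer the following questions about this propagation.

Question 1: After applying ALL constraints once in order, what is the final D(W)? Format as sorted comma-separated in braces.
Constraint 1 (X < W) on D(X)={2,4,5,6,7,8} D(W)={2,3,4,5,6,7}: X {2,4,5,6,7,8}->{2,4,5,6}; W {2,3,4,5,6,7}->{3,4,5,6,7}
Constraint 2 (X < V) on D(X)={2,4,5,6} D(V)={2,4,5,7}: V {2,4,5,7}->{4,5,7}
Constraint 3 (X + W = V) on D(X)={2,4,5,6} D(W)={3,4,5,6,7} D(V)={4,5,7}: X {2,4,5,6}->{2,4}; W {3,4,5,6,7}->{3,5}; V {4,5,7}->{5,7}
Constraint 4 (V < X) on D(V)={5,7} D(X)={2,4}: V {5,7}->{}; X {2,4}->{}
So after all 4 constraints: D(W) = {3,5}

Answer: {3,5}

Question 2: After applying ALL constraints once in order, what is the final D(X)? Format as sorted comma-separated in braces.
Answer: {}

Derivation:
Constraint 1 (X < W) on D(X)={2,4,5,6,7,8} D(W)={2,3,4,5,6,7}: X {2,4,5,6,7,8}->{2,4,5,6}; W {2,3,4,5,6,7}->{3,4,5,6,7}
Constraint 2 (X < V) on D(X)={2,4,5,6} D(V)={2,4,5,7}: V {2,4,5,7}->{4,5,7}
Constraint 3 (X + W = V) on D(X)={2,4,5,6} D(W)={3,4,5,6,7} D(V)={4,5,7}: X {2,4,5,6}->{2,4}; W {3,4,5,6,7}->{3,5}; V {4,5,7}->{5,7}
Constraint 4 (V < X) on D(V)={5,7} D(X)={2,4}: V {5,7}->{}; X {2,4}->{}
So after all 4 constraints: D(X) = {}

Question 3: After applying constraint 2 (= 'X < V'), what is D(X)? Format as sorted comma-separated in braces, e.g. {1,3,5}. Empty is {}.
Answer: {2,4,5,6}

Derivation:
Constraint 1 (X < W) on D(X)={2,4,5,6,7,8} D(W)={2,3,4,5,6,7}: X {2,4,5,6,7,8}->{2,4,5,6}; W {2,3,4,5,6,7}->{3,4,5,6,7}
Constraint 2 (X < V) on D(X)={2,4,5,6} D(V)={2,4,5,7}: V {2,4,5,7}->{4,5,7}
So after constraint 2: D(X) = {2,4,5,6}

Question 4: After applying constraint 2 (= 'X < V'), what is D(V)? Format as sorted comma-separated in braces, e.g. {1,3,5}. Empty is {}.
Constraint 1 (X < W) on D(X)={2,4,5,6,7,8} D(W)={2,3,4,5,6,7}: X {2,4,5,6,7,8}->{2,4,5,6}; W {2,3,4,5,6,7}->{3,4,5,6,7}
Constraint 2 (X < V) on D(X)={2,4,5,6} D(V)={2,4,5,7}: V {2,4,5,7}->{4,5,7}
So after constraint 2: D(V) = {4,5,7}

Answer: {4,5,7}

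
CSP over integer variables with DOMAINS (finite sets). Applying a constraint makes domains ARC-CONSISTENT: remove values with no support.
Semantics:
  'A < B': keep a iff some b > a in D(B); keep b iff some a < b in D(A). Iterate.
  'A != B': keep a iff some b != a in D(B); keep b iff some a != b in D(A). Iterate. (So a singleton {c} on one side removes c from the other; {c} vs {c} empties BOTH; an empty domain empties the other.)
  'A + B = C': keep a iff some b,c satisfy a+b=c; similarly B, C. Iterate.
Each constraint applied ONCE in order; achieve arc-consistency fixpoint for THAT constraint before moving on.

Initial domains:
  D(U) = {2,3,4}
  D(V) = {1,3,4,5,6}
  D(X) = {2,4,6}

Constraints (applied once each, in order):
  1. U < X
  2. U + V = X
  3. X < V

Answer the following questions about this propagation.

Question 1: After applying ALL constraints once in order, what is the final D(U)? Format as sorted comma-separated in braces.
Constraint 1 (U < X) on D(U)={2,3,4} D(X)={2,4,6}: X {2,4,6}->{4,6}
Constraint 2 (U + V = X) on D(U)={2,3,4} D(V)={1,3,4,5,6} D(X)={4,6}: U {2,3,4}->{2,3}; V {1,3,4,5,6}->{1,3,4}
Constraint 3 (X < V) on D(X)={4,6} D(V)={1,3,4}: X {4,6}->{}; V {1,3,4}->{}
So after all 3 constraints: D(U) = {2,3}

Answer: {2,3}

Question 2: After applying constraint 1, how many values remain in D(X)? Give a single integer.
Answer: 2

Derivation:
Constraint 1 (U < X) on D(U)={2,3,4} D(X)={2,4,6}: X {2,4,6}->{4,6}
So after constraint 1: D(X)={4,6}, size = 2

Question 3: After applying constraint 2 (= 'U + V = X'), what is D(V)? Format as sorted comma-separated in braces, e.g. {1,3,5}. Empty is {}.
Answer: {1,3,4}

Derivation:
Constraint 1 (U < X) on D(U)={2,3,4} D(X)={2,4,6}: X {2,4,6}->{4,6}
Constraint 2 (U + V = X) on D(U)={2,3,4} D(V)={1,3,4,5,6} D(X)={4,6}: U {2,3,4}->{2,3}; V {1,3,4,5,6}->{1,3,4}
So after constraint 2: D(V) = {1,3,4}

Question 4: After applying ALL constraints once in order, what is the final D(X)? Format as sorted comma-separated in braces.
Answer: {}

Derivation:
Constraint 1 (U < X) on D(U)={2,3,4} D(X)={2,4,6}: X {2,4,6}->{4,6}
Constraint 2 (U + V = X) on D(U)={2,3,4} D(V)={1,3,4,5,6} D(X)={4,6}: U {2,3,4}->{2,3}; V {1,3,4,5,6}->{1,3,4}
Constraint 3 (X < V) on D(X)={4,6} D(V)={1,3,4}: X {4,6}->{}; V {1,3,4}->{}
So after all 3 constraints: D(X) = {}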